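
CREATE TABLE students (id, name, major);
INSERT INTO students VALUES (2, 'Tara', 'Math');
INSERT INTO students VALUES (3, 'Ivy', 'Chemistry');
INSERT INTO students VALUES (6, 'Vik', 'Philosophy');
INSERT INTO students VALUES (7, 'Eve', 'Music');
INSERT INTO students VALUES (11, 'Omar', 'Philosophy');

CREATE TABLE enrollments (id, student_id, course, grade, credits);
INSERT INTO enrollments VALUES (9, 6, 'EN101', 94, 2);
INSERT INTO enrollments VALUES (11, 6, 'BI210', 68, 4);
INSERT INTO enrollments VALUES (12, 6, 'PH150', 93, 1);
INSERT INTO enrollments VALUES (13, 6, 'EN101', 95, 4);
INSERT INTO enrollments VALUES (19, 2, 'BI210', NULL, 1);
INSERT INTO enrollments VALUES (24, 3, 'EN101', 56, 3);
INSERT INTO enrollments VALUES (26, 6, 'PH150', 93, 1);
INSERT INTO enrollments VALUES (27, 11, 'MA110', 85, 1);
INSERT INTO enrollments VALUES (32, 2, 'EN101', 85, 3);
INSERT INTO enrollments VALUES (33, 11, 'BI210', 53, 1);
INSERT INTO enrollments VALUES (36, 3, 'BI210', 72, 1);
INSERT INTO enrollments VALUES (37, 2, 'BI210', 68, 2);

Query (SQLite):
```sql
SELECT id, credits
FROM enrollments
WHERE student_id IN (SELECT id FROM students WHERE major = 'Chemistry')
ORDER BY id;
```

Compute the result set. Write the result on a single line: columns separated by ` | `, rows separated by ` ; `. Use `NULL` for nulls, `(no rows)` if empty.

24 | 3 ; 36 | 1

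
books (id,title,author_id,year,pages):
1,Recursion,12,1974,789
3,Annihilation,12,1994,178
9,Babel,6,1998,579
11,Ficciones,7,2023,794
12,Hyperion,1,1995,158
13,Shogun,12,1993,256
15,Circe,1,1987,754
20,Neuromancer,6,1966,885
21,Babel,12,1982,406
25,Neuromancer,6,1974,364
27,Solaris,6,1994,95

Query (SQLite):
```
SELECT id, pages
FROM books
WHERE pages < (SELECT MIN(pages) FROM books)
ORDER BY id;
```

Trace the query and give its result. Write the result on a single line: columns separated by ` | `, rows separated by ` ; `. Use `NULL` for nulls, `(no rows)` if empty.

(no rows)

Scalar subquery: MIN(pages) over all books rows = 95.
Keep rows where pages < that value.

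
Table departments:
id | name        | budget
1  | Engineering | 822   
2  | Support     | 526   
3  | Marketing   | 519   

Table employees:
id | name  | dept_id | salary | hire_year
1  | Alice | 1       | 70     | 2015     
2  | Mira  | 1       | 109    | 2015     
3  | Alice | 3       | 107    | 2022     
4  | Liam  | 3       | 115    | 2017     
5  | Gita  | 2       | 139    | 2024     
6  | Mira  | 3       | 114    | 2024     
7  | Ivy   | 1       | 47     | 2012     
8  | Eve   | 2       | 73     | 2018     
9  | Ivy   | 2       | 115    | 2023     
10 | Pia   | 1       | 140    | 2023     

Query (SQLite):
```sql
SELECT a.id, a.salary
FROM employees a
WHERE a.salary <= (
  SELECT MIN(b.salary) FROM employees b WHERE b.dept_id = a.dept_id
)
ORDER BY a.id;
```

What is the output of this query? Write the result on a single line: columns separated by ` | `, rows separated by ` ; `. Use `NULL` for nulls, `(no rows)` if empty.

3 | 107 ; 7 | 47 ; 8 | 73

For each employees row a, compute MIN(salary) over rows sharing a.dept_id.
Keep row a if a.salary <= that per-group MIN.
  dept_id=1: MIN(salary) = 47
  dept_id=2: MIN(salary) = 73
  dept_id=3: MIN(salary) = 107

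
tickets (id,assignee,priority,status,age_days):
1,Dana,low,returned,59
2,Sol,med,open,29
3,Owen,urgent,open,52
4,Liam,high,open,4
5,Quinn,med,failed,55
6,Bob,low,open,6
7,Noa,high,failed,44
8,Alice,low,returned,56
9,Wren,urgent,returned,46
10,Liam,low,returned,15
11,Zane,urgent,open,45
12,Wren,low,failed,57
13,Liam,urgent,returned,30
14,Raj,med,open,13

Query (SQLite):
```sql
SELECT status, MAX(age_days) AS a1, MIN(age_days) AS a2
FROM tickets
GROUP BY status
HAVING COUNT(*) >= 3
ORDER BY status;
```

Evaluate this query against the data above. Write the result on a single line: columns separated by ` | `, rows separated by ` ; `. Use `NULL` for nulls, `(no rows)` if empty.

Group tickets by status.
Per group compute: MAX(age_days), MIN(age_days).
HAVING: drop groups with fewer than 3 rows.
  failed: ids {5, 7, 12} → MAX(age_days)=57, MIN(age_days)=44
  open: ids {2, 3, 4, 6, 11, 14} → MAX(age_days)=52, MIN(age_days)=4
  returned: ids {1, 8, 9, 10, 13} → MAX(age_days)=59, MIN(age_days)=15

failed | 57 | 44 ; open | 52 | 4 ; returned | 59 | 15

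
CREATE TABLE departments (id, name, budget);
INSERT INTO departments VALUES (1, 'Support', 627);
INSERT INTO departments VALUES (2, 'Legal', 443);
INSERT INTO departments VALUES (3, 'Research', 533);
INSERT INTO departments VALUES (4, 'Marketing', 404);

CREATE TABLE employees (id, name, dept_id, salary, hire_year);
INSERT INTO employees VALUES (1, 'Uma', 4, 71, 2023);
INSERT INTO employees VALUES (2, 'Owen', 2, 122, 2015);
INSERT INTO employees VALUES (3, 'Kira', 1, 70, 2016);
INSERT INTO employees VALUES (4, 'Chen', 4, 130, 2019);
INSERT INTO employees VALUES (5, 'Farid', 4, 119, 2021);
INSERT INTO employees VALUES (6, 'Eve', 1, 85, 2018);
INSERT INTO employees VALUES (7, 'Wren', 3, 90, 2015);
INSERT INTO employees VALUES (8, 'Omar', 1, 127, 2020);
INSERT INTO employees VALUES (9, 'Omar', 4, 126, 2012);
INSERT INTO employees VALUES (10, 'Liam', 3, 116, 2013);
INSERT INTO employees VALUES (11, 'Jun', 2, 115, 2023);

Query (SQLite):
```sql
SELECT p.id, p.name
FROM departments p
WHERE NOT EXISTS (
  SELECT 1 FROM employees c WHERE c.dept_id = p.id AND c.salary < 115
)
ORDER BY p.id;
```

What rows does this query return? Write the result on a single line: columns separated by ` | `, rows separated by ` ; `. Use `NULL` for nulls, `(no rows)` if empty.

For each departments row, check whether any employees with matching dept_id has salary < 115.
Keep rows where that is false.

2 | Legal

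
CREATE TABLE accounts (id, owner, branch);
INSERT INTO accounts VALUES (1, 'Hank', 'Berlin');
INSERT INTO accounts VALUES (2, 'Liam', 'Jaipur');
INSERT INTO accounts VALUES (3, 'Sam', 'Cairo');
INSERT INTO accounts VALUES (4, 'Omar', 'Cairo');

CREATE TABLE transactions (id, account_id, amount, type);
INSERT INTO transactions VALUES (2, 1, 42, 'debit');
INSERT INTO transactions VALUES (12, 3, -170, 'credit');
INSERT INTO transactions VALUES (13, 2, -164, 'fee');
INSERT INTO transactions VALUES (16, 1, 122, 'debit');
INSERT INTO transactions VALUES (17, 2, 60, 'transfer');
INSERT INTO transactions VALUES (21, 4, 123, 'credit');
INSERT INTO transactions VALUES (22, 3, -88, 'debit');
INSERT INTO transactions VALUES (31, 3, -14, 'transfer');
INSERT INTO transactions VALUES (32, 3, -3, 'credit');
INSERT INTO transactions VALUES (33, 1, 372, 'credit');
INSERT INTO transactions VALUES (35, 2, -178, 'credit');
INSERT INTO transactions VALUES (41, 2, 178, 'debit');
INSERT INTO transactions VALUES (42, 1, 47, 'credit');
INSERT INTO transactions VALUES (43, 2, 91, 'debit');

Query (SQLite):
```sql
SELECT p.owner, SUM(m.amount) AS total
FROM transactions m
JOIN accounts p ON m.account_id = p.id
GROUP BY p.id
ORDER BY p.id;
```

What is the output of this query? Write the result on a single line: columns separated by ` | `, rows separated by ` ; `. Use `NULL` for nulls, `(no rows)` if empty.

Hank | 583 ; Liam | -13 ; Sam | -275 ; Omar | 123

Join each transactions row to its accounts via account_id.
Group joined rows by accounts.id; compute SUM(m.amount) per group.
  1: ids {2, 16, 33, 42} → SUM(m.amount)=583
  2: ids {13, 17, 35, 41, 43} → SUM(m.amount)=-13
  3: ids {12, 22, 31, 32} → SUM(m.amount)=-275
  4: ids {21} → SUM(m.amount)=123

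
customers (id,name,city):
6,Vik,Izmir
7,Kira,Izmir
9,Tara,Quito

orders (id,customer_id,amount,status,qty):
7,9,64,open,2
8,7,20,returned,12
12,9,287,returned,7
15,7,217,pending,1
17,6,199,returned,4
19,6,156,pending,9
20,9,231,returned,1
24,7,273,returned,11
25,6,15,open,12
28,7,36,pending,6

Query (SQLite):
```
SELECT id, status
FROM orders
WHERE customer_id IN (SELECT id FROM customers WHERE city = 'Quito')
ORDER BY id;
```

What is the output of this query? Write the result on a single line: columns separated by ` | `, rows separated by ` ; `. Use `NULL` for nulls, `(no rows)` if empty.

7 | open ; 12 | returned ; 20 | returned

Inner query: customers.id where city = 'Quito'.
Outer: keep orders rows whose customer_id is in that set.
Inner query → {9}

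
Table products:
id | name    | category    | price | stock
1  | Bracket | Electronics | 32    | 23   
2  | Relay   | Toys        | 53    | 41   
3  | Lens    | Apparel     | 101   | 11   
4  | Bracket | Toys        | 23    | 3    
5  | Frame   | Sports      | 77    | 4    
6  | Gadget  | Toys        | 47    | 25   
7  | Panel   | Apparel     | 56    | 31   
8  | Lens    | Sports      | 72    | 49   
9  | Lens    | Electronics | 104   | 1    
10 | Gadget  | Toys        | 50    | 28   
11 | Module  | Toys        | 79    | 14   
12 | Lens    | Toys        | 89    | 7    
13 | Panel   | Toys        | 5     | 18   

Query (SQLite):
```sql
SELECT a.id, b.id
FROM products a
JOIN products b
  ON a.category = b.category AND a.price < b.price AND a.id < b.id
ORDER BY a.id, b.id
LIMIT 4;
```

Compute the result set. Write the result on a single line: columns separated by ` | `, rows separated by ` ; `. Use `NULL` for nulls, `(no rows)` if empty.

1 | 9 ; 2 | 11 ; 2 | 12 ; 4 | 6

Pairs (a,b) with same category, a.price < b.price, a.id < b.id.
category groups: Apparel:{3,7} Electronics:{1,9} Sports:{5,8} Toys:{2,4,6,10,11,12,13}
Ordered by (a.id, b.id); first 4.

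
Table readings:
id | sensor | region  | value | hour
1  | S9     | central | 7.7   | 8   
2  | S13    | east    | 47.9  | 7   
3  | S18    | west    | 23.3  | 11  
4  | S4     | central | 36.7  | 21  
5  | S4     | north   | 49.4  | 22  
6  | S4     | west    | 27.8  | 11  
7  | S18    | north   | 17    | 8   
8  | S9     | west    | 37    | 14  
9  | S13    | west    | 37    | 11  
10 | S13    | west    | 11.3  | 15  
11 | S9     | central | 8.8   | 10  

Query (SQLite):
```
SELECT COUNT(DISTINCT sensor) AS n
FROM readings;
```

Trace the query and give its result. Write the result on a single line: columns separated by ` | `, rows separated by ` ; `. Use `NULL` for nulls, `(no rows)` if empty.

4

Count distinct non-NULL sensor values.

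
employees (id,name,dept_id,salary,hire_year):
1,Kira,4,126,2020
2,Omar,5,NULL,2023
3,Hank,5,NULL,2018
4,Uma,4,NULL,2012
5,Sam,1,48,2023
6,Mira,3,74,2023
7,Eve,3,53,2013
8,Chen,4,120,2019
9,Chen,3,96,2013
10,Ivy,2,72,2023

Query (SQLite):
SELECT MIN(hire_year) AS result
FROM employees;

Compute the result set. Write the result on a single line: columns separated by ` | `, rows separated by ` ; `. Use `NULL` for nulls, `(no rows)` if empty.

All hire_year values: [2020, 2023, 2018, 2012, 2023, 2023, 2013, 2019, 2013, 2023].
MIN of non-NULL values = 2012.

2012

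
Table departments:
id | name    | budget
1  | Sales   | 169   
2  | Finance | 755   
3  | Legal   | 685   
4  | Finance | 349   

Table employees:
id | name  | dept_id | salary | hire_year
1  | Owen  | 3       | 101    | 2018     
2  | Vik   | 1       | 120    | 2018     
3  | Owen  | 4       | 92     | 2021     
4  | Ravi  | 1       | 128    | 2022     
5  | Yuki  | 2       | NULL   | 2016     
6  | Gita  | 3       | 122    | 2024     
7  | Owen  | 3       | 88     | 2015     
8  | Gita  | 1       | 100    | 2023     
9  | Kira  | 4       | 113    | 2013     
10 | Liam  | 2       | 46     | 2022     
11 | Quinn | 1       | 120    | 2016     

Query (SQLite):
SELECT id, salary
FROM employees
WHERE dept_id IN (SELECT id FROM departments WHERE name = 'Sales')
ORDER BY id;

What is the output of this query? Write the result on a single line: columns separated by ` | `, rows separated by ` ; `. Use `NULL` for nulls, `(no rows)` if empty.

2 | 120 ; 4 | 128 ; 8 | 100 ; 11 | 120

Inner query: departments.id where name = 'Sales'.
Outer: keep employees rows whose dept_id is in that set.
Inner query → {1}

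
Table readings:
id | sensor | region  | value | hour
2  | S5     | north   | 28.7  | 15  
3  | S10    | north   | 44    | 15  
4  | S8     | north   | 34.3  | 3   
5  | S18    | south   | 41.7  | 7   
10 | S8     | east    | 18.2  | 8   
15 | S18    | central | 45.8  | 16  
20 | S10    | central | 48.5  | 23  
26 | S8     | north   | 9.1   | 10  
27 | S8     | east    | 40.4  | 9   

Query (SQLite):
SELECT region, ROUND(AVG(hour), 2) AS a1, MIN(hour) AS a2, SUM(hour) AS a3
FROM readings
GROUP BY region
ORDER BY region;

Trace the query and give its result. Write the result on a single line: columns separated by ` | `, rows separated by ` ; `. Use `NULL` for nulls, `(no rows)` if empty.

Group readings by region.
Per group compute: ROUND(AVG(hour), 2), MIN(hour), SUM(hour).
  central: ids {15, 20} → ROUND(AVG(hour), 2)=19.5, MIN(hour)=16, SUM(hour)=39
  east: ids {10, 27} → ROUND(AVG(hour), 2)=8.5, MIN(hour)=8, SUM(hour)=17
  north: ids {2, 3, 4, 26} → ROUND(AVG(hour), 2)=10.75, MIN(hour)=3, SUM(hour)=43
  south: ids {5} → ROUND(AVG(hour), 2)=7, MIN(hour)=7, SUM(hour)=7

central | 19.5 | 16 | 39 ; east | 8.5 | 8 | 17 ; north | 10.75 | 3 | 43 ; south | 7 | 7 | 7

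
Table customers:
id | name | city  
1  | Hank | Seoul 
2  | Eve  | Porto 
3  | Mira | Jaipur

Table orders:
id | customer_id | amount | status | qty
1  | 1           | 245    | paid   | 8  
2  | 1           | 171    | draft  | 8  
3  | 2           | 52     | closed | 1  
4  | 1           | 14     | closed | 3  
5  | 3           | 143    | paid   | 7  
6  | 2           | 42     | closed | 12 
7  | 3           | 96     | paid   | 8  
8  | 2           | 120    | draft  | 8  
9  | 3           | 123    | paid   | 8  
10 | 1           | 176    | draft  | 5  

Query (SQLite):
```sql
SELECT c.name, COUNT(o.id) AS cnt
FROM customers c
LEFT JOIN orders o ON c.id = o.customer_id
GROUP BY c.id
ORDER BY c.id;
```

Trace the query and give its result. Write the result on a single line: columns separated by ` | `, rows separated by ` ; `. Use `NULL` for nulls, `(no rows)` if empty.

LEFT JOIN keeps every customers row; unmatched ones get NULL for orders columns.
Group by customers.id and compute COUNT(o.id). COUNT(col) of an all-NULL group is 0.
  1: ids {1, 2, 4, 10} → COUNT(o.id)=4
  2: ids {3, 6, 8} → COUNT(o.id)=3
  3: ids {5, 7, 9} → COUNT(o.id)=3

Hank | 4 ; Eve | 3 ; Mira | 3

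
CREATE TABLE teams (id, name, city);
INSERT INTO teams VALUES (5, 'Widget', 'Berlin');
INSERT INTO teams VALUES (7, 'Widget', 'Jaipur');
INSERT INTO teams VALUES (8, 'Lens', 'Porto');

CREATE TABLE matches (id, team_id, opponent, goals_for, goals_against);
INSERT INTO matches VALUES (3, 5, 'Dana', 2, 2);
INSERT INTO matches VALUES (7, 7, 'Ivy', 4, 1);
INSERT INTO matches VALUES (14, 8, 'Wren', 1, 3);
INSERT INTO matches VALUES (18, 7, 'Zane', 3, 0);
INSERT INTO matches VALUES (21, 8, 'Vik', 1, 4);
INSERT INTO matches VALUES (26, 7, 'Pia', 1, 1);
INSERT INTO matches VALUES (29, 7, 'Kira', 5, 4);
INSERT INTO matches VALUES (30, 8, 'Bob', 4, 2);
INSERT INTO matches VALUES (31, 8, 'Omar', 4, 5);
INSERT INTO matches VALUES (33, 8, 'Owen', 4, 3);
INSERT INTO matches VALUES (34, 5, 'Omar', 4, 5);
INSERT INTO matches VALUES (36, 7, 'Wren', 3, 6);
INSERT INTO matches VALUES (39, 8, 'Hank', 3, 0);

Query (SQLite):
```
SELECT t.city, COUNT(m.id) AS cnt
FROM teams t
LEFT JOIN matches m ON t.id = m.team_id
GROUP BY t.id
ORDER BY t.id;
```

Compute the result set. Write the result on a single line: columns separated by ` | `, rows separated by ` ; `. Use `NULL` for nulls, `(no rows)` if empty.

LEFT JOIN keeps every teams row; unmatched ones get NULL for matches columns.
Group by teams.id and compute COUNT(m.id). COUNT(col) of an all-NULL group is 0.
  5: ids {3, 34} → COUNT(m.id)=2
  7: ids {7, 18, 26, 29, 36} → COUNT(m.id)=5
  8: ids {14, 21, 30, 31, 33, 39} → COUNT(m.id)=6

Berlin | 2 ; Jaipur | 5 ; Porto | 6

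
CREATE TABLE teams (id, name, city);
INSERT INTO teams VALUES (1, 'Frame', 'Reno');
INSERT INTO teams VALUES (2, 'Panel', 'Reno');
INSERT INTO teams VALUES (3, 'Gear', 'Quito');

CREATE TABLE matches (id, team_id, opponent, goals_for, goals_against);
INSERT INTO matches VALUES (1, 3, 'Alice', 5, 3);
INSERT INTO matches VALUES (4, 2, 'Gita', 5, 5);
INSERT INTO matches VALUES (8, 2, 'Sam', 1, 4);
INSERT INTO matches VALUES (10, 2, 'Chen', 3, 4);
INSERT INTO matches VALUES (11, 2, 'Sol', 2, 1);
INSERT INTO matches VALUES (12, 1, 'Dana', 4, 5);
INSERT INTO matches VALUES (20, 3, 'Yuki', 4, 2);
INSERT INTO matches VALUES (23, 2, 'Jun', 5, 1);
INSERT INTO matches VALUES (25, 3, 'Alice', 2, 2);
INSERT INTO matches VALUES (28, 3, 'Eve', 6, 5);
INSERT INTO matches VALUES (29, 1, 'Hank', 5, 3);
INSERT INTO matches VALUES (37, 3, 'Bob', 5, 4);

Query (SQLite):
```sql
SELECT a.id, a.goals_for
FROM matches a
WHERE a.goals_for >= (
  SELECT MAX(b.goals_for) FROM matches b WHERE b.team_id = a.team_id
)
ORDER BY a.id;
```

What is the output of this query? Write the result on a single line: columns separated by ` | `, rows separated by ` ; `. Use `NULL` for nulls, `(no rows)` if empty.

For each matches row a, compute MAX(goals_for) over rows sharing a.team_id.
Keep row a if a.goals_for >= that per-group MAX.
  team_id=1: MAX(goals_for) = 5
  team_id=2: MAX(goals_for) = 5
  team_id=3: MAX(goals_for) = 6

4 | 5 ; 23 | 5 ; 28 | 6 ; 29 | 5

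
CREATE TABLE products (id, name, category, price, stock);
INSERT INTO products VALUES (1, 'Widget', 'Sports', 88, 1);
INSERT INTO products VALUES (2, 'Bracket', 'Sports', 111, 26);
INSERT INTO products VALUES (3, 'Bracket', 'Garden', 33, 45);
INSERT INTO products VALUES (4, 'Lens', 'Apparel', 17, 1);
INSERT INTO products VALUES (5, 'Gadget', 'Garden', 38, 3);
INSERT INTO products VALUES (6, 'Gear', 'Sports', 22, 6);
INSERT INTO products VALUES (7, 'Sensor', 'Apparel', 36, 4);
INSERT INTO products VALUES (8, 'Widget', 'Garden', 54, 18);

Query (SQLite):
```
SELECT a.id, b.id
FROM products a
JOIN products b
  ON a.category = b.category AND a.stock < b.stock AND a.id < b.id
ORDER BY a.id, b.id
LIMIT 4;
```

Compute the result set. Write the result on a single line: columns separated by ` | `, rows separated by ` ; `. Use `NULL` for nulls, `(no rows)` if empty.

1 | 2 ; 1 | 6 ; 4 | 7 ; 5 | 8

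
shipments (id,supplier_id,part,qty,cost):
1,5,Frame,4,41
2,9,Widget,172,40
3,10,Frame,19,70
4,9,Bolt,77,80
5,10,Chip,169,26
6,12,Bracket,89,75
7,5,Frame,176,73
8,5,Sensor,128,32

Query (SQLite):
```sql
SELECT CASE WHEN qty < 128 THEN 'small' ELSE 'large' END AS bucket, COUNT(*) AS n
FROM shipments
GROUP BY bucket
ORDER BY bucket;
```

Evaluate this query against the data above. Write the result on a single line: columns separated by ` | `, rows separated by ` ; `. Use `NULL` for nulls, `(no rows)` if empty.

large | 4 ; small | 4

Bucket rows by qty < 128 → 'small' else 'large'; count each bucket.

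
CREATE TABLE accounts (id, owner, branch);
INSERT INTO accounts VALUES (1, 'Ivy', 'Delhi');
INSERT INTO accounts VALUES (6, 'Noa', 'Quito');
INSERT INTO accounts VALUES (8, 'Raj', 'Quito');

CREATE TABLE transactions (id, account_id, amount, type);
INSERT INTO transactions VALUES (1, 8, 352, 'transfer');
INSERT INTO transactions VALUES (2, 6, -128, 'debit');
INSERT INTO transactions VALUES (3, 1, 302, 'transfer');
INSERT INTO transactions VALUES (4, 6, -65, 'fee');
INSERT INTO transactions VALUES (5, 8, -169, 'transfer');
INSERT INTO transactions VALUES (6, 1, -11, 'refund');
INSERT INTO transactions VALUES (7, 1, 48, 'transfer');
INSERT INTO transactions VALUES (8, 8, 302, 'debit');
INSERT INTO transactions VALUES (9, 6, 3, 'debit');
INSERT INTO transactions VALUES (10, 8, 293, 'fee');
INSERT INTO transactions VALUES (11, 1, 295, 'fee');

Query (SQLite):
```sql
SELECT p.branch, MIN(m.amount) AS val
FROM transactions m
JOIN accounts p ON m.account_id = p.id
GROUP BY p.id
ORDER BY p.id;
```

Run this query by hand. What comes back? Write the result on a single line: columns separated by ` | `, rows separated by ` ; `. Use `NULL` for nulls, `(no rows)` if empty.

Delhi | -11 ; Quito | -128 ; Quito | -169

Join each transactions row to its accounts via account_id.
Group joined rows by accounts.id; compute MIN(m.amount) per group.
  1: ids {3, 6, 7, 11} → MIN(m.amount)=-11
  6: ids {2, 4, 9} → MIN(m.amount)=-128
  8: ids {1, 5, 8, 10} → MIN(m.amount)=-169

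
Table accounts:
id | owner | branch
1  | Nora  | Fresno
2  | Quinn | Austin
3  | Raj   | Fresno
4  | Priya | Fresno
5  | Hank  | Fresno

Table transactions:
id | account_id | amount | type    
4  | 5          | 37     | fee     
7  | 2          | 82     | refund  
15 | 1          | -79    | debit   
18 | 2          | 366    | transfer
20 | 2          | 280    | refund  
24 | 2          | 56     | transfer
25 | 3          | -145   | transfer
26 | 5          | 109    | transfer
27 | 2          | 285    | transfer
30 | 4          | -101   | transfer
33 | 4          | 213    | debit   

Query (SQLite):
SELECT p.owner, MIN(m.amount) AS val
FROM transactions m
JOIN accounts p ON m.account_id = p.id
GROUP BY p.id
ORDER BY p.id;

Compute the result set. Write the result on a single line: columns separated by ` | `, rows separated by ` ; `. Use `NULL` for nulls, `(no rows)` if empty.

Nora | -79 ; Quinn | 56 ; Raj | -145 ; Priya | -101 ; Hank | 37

Join each transactions row to its accounts via account_id.
Group joined rows by accounts.id; compute MIN(m.amount) per group.
  1: ids {15} → MIN(m.amount)=-79
  2: ids {7, 18, 20, 24, 27} → MIN(m.amount)=56
  3: ids {25} → MIN(m.amount)=-145
  4: ids {30, 33} → MIN(m.amount)=-101
  5: ids {4, 26} → MIN(m.amount)=37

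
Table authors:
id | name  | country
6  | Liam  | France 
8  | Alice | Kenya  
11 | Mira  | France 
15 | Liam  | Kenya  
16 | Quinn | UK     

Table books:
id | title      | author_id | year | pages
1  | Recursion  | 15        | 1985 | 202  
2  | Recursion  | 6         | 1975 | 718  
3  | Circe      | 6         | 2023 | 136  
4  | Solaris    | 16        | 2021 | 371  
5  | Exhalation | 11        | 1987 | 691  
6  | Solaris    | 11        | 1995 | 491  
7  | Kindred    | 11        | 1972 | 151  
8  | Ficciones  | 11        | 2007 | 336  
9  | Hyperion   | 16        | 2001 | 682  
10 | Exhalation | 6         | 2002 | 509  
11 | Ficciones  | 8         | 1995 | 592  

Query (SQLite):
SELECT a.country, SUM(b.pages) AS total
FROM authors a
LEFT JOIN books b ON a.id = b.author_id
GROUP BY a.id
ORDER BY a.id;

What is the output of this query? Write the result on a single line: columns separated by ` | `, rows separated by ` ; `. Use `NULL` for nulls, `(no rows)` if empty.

France | 1363 ; Kenya | 592 ; France | 1669 ; Kenya | 202 ; UK | 1053

LEFT JOIN keeps every authors row; unmatched ones get NULL for books columns.
Group by authors.id and compute SUM(b.pages). SUM over an all-NULL group is NULL.
  6: ids {2, 3, 10} → SUM(b.pages)=1363
  8: ids {11} → SUM(b.pages)=592
  11: ids {5, 6, 7, 8} → SUM(b.pages)=1669
  15: ids {1} → SUM(b.pages)=202
  16: ids {4, 9} → SUM(b.pages)=1053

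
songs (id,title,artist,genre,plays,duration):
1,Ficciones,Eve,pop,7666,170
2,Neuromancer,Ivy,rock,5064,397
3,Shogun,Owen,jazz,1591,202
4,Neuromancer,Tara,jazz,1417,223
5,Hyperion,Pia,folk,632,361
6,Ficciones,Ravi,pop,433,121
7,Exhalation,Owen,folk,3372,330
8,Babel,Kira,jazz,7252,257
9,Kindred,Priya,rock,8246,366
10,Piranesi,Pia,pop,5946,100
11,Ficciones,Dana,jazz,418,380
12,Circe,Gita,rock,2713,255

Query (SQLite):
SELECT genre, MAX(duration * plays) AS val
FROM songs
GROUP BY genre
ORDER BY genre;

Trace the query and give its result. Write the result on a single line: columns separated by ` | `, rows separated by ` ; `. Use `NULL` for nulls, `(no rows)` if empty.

folk | 1112760 ; jazz | 1863764 ; pop | 1303220 ; rock | 3018036

For each row compute duration * plays.
Group by genre; take MAX of the expression per group.
  folk: ids {5, 7} → MAX(duration * plays)=1112760
  jazz: ids {3, 4, 8, 11} → MAX(duration * plays)=1863764
  pop: ids {1, 6, 10} → MAX(duration * plays)=1303220
  rock: ids {2, 9, 12} → MAX(duration * plays)=3018036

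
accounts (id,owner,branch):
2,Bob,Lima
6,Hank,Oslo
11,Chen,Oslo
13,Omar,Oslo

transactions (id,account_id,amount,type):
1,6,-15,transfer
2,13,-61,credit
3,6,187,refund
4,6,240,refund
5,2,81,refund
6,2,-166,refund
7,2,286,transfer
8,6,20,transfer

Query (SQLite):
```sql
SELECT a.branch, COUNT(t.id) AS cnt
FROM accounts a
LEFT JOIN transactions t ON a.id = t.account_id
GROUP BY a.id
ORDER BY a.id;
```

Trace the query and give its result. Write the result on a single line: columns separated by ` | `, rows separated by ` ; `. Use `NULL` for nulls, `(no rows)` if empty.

Lima | 3 ; Oslo | 4 ; Oslo | 0 ; Oslo | 1

LEFT JOIN keeps every accounts row; unmatched ones get NULL for transactions columns.
Group by accounts.id and compute COUNT(t.id). COUNT(col) of an all-NULL group is 0.
  2: ids {5, 6, 7} → COUNT(t.id)=3
  6: ids {1, 3, 4, 8} → COUNT(t.id)=4
  11: ids {—} → COUNT(t.id)=0
  13: ids {2} → COUNT(t.id)=1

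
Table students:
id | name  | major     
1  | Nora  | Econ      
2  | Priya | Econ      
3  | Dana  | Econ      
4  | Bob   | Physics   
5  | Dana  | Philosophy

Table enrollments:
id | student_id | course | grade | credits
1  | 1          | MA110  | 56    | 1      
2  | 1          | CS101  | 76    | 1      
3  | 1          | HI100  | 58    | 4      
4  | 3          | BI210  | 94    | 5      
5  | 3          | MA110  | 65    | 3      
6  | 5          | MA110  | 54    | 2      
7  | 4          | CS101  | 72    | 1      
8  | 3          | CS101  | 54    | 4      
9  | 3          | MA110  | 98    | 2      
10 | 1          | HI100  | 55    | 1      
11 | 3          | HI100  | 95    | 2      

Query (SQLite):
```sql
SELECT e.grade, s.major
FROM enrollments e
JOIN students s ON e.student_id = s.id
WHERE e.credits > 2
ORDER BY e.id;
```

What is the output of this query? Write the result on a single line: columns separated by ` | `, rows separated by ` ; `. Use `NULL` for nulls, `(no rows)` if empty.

58 | Econ ; 94 | Econ ; 65 | Econ ; 54 | Econ

Each enrollments row matches the students row where student_id = students.id.
Then keep rows with e.credits > 2.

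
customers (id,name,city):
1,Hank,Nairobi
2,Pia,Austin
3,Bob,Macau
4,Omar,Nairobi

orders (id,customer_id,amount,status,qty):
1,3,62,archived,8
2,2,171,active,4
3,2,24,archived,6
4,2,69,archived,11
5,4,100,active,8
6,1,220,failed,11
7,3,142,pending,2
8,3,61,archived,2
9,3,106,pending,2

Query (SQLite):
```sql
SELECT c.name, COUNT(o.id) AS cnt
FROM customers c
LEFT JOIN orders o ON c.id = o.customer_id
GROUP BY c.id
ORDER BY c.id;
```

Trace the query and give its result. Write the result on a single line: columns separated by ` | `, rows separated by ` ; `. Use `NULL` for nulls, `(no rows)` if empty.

LEFT JOIN keeps every customers row; unmatched ones get NULL for orders columns.
Group by customers.id and compute COUNT(o.id). COUNT(col) of an all-NULL group is 0.
  1: ids {6} → COUNT(o.id)=1
  2: ids {2, 3, 4} → COUNT(o.id)=3
  3: ids {1, 7, 8, 9} → COUNT(o.id)=4
  4: ids {5} → COUNT(o.id)=1

Hank | 1 ; Pia | 3 ; Bob | 4 ; Omar | 1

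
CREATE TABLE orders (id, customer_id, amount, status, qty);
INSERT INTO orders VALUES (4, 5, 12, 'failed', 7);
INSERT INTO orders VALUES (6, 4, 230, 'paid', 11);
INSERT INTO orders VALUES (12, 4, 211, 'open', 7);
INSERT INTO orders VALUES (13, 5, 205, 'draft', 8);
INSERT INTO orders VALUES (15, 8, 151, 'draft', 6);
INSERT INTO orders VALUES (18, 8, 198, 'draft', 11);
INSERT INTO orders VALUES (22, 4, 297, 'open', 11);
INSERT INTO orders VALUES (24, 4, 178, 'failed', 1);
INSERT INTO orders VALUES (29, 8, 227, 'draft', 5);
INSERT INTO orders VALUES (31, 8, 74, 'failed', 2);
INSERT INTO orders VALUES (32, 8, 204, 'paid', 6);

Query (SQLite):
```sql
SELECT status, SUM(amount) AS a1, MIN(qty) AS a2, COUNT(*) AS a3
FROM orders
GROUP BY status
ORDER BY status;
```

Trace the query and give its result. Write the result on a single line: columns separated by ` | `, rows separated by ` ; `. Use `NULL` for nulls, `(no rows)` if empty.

draft | 781 | 5 | 4 ; failed | 264 | 1 | 3 ; open | 508 | 7 | 2 ; paid | 434 | 6 | 2

Group orders by status.
Per group compute: SUM(amount), MIN(qty), COUNT(*).
  draft: ids {13, 15, 18, 29} → SUM(amount)=781, MIN(qty)=5, COUNT(*)=4
  failed: ids {4, 24, 31} → SUM(amount)=264, MIN(qty)=1, COUNT(*)=3
  open: ids {12, 22} → SUM(amount)=508, MIN(qty)=7, COUNT(*)=2
  paid: ids {6, 32} → SUM(amount)=434, MIN(qty)=6, COUNT(*)=2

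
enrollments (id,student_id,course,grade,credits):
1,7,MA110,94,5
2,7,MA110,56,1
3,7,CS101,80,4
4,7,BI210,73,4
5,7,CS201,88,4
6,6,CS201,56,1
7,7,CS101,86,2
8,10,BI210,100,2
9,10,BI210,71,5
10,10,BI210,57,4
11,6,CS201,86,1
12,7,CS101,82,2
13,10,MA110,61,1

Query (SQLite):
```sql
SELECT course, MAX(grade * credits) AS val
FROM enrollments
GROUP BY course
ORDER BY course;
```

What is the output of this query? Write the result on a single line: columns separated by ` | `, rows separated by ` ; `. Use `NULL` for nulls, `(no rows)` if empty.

BI210 | 355 ; CS101 | 320 ; CS201 | 352 ; MA110 | 470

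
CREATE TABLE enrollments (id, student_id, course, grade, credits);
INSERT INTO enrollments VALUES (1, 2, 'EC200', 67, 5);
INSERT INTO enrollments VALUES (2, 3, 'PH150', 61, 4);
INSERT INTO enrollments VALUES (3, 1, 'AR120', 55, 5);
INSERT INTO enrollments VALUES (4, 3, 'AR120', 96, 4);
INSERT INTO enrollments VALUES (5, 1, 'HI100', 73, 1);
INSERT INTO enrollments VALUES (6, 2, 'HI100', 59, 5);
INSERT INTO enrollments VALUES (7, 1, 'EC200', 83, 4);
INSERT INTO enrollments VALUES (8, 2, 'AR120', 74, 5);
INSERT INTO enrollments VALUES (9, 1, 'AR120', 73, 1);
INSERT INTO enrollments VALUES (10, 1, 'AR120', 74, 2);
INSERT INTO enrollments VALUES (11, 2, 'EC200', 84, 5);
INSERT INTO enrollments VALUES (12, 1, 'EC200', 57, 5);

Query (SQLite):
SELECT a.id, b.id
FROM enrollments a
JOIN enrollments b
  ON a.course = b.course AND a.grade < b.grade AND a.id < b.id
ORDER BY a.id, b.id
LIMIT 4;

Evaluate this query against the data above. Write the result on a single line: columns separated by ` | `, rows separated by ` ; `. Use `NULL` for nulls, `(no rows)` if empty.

1 | 7 ; 1 | 11 ; 3 | 4 ; 3 | 8

Pairs (a,b) with same course, a.grade < b.grade, a.id < b.id.
course groups: AR120:{3,4,8,9,10} EC200:{1,7,11,12} HI100:{5,6} PH150:{2}
Ordered by (a.id, b.id); first 4.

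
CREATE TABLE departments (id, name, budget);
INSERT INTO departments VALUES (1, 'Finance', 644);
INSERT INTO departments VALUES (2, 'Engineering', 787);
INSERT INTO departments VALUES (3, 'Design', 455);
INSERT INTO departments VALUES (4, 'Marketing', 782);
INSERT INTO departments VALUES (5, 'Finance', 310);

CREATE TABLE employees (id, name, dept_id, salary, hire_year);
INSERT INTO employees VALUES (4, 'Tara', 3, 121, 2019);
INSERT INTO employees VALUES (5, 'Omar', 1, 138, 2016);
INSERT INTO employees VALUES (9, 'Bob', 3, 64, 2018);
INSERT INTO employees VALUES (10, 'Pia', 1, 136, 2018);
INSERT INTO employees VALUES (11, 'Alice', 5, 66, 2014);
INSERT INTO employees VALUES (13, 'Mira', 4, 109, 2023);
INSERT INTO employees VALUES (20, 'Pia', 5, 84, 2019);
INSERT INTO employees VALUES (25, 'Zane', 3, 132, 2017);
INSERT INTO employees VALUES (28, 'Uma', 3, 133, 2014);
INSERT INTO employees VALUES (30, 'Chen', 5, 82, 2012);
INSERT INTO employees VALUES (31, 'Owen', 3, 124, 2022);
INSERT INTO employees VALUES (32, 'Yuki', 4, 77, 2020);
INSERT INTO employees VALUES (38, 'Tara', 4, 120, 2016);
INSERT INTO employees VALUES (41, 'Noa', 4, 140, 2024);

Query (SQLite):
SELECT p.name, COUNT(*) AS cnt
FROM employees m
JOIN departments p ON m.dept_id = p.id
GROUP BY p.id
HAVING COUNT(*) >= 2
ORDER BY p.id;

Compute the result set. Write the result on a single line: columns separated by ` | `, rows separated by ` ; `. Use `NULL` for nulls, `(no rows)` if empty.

Join each employees row to its departments via dept_id.
Group joined rows by departments.id; compute COUNT(*) per group.
HAVING: keep groups with count ≥ 2.
  1: ids {5, 10} → COUNT(*)=2
  3: ids {4, 9, 25, 28, 31} → COUNT(*)=5
  4: ids {13, 32, 38, 41} → COUNT(*)=4
  5: ids {11, 20, 30} → COUNT(*)=3

Finance | 2 ; Design | 5 ; Marketing | 4 ; Finance | 3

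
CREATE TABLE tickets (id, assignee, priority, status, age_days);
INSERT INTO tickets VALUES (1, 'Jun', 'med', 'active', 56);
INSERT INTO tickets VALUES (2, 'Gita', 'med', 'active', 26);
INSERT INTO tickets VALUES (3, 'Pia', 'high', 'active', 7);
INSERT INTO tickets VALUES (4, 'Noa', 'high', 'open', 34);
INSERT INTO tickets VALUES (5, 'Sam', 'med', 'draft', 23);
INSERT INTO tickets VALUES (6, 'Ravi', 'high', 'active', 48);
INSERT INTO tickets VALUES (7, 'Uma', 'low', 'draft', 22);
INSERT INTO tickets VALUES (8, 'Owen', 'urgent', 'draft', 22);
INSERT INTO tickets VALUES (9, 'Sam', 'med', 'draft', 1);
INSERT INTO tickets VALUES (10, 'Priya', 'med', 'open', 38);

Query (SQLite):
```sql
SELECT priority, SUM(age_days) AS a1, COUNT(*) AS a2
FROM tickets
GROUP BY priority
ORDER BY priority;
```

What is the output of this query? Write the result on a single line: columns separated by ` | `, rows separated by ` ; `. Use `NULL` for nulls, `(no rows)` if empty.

Group tickets by priority.
Per group compute: SUM(age_days), COUNT(*).
  high: ids {3, 4, 6} → SUM(age_days)=89, COUNT(*)=3
  low: ids {7} → SUM(age_days)=22, COUNT(*)=1
  med: ids {1, 2, 5, 9, 10} → SUM(age_days)=144, COUNT(*)=5
  urgent: ids {8} → SUM(age_days)=22, COUNT(*)=1

high | 89 | 3 ; low | 22 | 1 ; med | 144 | 5 ; urgent | 22 | 1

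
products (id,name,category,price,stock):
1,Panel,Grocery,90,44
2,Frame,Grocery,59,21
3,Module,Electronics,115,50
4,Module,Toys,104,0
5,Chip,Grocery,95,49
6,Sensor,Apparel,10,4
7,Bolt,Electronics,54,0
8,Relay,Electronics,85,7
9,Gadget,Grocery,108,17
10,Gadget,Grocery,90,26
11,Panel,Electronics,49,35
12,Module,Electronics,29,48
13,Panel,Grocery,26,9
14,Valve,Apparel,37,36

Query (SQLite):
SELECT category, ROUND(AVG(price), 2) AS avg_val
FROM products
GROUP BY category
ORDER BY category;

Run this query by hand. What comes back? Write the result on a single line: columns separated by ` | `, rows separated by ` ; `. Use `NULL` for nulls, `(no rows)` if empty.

Partition products by category; compute ROUND(AVG(price), 2) within each group.
  Apparel: ids {6, 14} → ROUND(AVG(price), 2)=23.5
  Electronics: ids {3, 7, 8, 11, 12} → ROUND(AVG(price), 2)=66.4
  Grocery: ids {1, 2, 5, 9, 10, 13} → ROUND(AVG(price), 2)=78
  Toys: ids {4} → ROUND(AVG(price), 2)=104

Apparel | 23.5 ; Electronics | 66.4 ; Grocery | 78 ; Toys | 104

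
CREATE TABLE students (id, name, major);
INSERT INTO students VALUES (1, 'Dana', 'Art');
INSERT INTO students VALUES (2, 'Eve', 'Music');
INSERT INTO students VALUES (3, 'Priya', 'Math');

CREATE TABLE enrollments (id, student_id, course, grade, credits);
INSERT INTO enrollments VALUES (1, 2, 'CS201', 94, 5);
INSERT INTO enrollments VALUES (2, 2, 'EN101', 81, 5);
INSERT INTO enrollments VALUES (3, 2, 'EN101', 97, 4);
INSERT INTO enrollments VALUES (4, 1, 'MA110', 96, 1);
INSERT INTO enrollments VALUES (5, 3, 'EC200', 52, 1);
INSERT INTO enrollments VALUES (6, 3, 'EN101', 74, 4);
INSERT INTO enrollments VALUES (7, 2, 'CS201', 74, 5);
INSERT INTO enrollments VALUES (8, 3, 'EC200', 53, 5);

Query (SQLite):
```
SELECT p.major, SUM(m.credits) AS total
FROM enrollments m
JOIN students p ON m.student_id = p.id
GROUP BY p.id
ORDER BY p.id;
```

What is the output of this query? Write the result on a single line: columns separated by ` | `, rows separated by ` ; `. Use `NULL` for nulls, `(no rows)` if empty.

Art | 1 ; Music | 19 ; Math | 10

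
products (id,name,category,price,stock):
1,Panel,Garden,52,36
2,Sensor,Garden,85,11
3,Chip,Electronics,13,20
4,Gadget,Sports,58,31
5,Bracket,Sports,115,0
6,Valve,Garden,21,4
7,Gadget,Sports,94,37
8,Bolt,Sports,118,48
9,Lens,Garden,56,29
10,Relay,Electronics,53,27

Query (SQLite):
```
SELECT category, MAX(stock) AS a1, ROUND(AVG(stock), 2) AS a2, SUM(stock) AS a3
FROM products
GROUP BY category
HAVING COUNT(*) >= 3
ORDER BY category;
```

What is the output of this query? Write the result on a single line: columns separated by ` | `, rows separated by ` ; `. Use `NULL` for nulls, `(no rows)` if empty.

Group products by category.
Per group compute: MAX(stock), ROUND(AVG(stock), 2), SUM(stock).
HAVING: drop groups with fewer than 3 rows.
  Electronics: ids {3, 10} → MAX(stock)=27, ROUND(AVG(stock), 2)=23.5, SUM(stock)=47
  Garden: ids {1, 2, 6, 9} → MAX(stock)=36, ROUND(AVG(stock), 2)=20, SUM(stock)=80
  Sports: ids {4, 5, 7, 8} → MAX(stock)=48, ROUND(AVG(stock), 2)=29, SUM(stock)=116

Garden | 36 | 20 | 80 ; Sports | 48 | 29 | 116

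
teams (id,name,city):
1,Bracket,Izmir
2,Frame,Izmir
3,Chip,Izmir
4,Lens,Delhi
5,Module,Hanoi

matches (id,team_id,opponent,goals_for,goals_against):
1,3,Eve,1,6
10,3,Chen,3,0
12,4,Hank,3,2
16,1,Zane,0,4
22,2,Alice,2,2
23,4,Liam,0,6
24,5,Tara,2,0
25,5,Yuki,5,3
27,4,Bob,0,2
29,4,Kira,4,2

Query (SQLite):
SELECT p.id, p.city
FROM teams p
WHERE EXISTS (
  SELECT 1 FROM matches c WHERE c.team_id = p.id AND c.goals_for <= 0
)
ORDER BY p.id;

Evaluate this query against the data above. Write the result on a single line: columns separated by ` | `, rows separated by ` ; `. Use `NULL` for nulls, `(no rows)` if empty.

1 | Izmir ; 4 | Delhi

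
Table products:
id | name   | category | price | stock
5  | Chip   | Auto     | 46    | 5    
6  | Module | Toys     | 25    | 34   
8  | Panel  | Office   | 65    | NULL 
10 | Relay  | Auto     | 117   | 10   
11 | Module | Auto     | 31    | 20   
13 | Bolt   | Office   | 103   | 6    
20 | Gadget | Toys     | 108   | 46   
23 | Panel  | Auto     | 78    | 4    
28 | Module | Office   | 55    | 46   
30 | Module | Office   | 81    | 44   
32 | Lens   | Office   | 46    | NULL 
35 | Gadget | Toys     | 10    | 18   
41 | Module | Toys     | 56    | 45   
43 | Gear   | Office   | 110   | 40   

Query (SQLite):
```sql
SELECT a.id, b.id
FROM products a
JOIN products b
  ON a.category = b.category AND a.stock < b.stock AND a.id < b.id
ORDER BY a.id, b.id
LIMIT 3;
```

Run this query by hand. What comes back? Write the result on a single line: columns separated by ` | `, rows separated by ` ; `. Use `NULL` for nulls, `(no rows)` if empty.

5 | 10 ; 5 | 11 ; 6 | 20

Pairs (a,b) with same category, a.stock < b.stock, a.id < b.id.
category groups: Auto:{5,10,11,23} Office:{8,13,28,30,32,43} Toys:{6,20,35,41}
Ordered by (a.id, b.id); first 3.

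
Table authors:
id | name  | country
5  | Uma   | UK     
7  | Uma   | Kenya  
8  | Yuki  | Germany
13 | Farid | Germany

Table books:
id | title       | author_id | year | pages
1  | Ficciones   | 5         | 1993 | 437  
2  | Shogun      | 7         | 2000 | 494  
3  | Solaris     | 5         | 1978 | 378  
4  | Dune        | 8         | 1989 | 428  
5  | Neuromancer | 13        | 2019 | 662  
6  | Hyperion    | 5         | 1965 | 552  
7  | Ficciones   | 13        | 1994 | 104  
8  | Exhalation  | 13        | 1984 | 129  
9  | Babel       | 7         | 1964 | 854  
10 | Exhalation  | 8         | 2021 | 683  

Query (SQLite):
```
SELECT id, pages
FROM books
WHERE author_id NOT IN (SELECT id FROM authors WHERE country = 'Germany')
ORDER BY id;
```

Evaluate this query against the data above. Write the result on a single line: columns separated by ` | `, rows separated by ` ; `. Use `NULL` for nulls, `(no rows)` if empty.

1 | 437 ; 2 | 494 ; 3 | 378 ; 6 | 552 ; 9 | 854

Inner query: authors.id where country = 'Germany'.
Outer: keep books rows whose author_id is not in that set.
Inner query → {8, 13}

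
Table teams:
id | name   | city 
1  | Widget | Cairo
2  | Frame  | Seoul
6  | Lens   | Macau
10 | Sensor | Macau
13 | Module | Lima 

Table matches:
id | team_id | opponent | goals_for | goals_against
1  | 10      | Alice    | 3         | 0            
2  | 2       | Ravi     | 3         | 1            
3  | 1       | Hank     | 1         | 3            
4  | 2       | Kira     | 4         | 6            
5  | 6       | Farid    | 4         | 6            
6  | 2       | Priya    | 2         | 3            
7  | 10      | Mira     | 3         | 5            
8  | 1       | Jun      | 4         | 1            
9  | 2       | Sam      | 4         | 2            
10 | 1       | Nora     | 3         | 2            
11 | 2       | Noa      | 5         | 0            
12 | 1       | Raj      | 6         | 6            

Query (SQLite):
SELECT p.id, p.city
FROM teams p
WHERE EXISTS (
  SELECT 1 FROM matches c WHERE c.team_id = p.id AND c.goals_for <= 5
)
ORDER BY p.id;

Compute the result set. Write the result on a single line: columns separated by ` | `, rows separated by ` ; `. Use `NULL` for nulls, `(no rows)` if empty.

1 | Cairo ; 2 | Seoul ; 6 | Macau ; 10 | Macau

For each teams row, check whether any matches with matching team_id has goals_for <= 5.
Keep rows where that is true.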